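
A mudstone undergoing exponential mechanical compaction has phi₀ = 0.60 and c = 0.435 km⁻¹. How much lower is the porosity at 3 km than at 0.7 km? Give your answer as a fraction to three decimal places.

phi(0.7) = 0.6·e^(−0.435×0.7) = 0.4425
phi(3) = 0.6·e^(−0.435×3) = 0.1627
Δphi = 0.4425 − 0.1627 = 0.2798

0.280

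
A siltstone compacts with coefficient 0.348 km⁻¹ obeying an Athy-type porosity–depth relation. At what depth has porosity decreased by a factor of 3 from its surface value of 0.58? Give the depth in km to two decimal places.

3.16 km

phi/phi₀ = 1/3 ⇒ exp(−β·z) = 1/3 ⇒ z = ln(3) / β
z = 1.0986 / 0.348 = 3.157 km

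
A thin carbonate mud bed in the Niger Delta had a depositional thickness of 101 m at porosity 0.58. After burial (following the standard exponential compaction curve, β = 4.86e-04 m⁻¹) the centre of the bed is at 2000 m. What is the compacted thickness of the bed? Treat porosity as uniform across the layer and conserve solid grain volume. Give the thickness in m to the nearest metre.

Working in km (1 km = 1000 m; β in km⁻¹ = β in m⁻¹ × 1000):
Porosity at 2 km: phi = 0.58·exp(−0.486×2) = 0.2194
Solid-volume conservation: h(1−phi) = h₀(1−phi₀) ⇒ h = h₀·(1−phi₀)/(1−phi)
h = 0.101 × (1 − 0.58)/(1 − 0.2194) = 0.101 × 0.5381 = 0.0543 km

54 m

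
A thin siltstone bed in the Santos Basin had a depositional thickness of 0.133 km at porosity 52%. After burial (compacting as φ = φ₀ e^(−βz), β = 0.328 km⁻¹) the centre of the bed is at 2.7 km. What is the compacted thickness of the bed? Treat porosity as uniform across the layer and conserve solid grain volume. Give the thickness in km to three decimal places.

Porosity at 2.7 km: φ = 0.52·exp(−0.328×2.7) = 0.2145
Solid-volume conservation: h(1−φ) = h₀(1−φ₀) ⇒ h = h₀·(1−φ₀)/(1−φ)
h = 0.133 × (1 − 0.52)/(1 − 0.2145) = 0.133 × 0.6111 = 0.0813 km

0.081 km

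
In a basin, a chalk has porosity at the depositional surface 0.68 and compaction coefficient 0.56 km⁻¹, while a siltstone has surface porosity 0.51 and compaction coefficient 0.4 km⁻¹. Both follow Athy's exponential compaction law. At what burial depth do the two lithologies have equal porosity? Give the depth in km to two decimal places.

1.80 km

Set phi₀ₐ e^(−βₐZ) = phi₀ᵦ e^(−βᵦZ) ⇒ ln(phi₀ₐ/phi₀ᵦ) = (βₐ − βᵦ)·Z
Z = ln(0.68/0.51) / (0.56 − 0.4) = 0.2877 / 0.16 = 1.798 km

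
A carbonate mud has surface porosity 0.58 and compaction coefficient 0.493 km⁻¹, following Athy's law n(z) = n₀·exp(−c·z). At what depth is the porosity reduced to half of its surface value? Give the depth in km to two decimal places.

n/n₀ = 1/2 ⇒ exp(−c·z) = 1/2 ⇒ z = ln(2) / c
z = 0.6931 / 0.493 = 1.406 km

1.41 km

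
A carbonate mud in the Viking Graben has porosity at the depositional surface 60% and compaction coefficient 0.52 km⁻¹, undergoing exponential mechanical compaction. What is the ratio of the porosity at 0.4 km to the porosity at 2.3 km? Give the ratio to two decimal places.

2.69

φ(Z₁)/φ(Z₂) = e^(−β·Z₁)/e^(−β·Z₂) = e^{β(Z₂−Z₁)}
= exp(0.52 × 1.9) = exp(0.988) = 2.6859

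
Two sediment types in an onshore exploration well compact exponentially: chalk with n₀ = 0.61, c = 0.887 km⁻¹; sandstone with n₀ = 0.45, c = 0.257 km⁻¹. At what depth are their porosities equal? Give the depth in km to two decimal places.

Set n₀ₐ e^(−cₐz) = n₀ᵦ e^(−cᵦz) ⇒ ln(n₀ₐ/n₀ᵦ) = (cₐ − cᵦ)·z
z = ln(0.61/0.45) / (0.887 − 0.257) = 0.3042 / 0.63 = 0.483 km

0.48 km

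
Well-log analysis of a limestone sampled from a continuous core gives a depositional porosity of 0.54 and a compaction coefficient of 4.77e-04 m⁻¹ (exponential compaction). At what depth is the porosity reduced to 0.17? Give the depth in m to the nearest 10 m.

2420 m

Working in km (1 km = 1000 m; c in km⁻¹ = c in m⁻¹ × 1000):
Invert Athy's law: z = ln(n₀/n) / c
z = ln(0.54/0.17) / 0.477 = ln(3.176) / 0.477 = 1.1558 / 0.477 = 2.423 km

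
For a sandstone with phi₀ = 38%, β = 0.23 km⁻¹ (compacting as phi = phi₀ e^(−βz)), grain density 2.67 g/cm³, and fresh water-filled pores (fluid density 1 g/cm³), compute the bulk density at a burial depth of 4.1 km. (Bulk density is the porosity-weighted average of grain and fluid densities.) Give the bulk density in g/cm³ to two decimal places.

Porosity at depth: phi = 0.38·exp(−0.23×4.1) = 0.38×0.3895 = 0.1480
Bulk density: ρ_b = (1−phi)ρ_g + phi·ρ_f = 0.8520×2.67 + 0.1480×1
       = 2.275 + 0.148 = 2.423 g/cm³

2.42 g/cm³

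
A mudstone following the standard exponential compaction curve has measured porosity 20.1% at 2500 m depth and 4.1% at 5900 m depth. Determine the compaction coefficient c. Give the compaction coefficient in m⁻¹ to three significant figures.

0.000468 m⁻¹

Working in km (1 km = 1000 m; c in km⁻¹ = c in m⁻¹ × 1000):
Athy: phi(z) = phi₀ e^(−cz) ⇒ phi₁/phi₂ = e^{c(z₂−z₁)} ⇒ c = ln(phi₁/phi₂)/(z₂−z₁)
c = ln(0.201/0.041) / (5.9 − 2.5) = ln(4.902) / 3.4 = 1.5897 / 3.4 = 0.4676 km⁻¹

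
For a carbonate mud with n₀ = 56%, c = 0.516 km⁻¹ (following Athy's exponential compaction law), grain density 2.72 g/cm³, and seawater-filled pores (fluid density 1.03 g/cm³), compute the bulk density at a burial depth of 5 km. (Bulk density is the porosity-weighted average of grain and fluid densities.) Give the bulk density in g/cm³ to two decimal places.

Porosity at depth: n = 0.56·exp(−0.516×5) = 0.56×0.0758 = 0.0424
Bulk density: ρ_b = (1−n)ρ_g + n·ρ_f = 0.9576×2.72 + 0.0424×1.03
       = 2.605 + 0.044 = 2.648 g/cm³

2.65 g/cm³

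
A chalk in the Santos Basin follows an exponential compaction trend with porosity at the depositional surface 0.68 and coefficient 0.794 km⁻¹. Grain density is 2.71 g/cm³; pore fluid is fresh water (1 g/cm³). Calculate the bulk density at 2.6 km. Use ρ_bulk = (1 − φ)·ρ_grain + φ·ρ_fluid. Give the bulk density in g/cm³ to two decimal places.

Porosity at depth: phi = 0.68·exp(−0.794×2.6) = 0.68×0.1269 = 0.0863
Bulk density: ρ_b = (1−phi)ρ_g + phi·ρ_f = 0.9137×2.71 + 0.0863×1
       = 2.476 + 0.086 = 2.562 g/cm³

2.56 g/cm³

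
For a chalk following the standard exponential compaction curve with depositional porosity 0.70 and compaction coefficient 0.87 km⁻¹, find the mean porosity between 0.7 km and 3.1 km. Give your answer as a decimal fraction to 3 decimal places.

⟨n⟩ = (1/(d₂−d₁)) ∫ n₀ e^(−kd) dd = n₀·(e^(−k·d₁) − e^(−k·d₂)) / (k·(d₂−d₁))
e^(−0.87×0.7) = 0.5439; e^(−0.87×3.1) = 0.0674
⟨n⟩ = 0.7 × (0.5439 − 0.0674) / (0.87 × 2.4) = 0.7 × 0.2282 = 0.1597

0.160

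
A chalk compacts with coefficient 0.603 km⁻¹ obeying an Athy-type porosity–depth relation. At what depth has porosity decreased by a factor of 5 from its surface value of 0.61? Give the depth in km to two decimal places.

2.67 km

φ/φ₀ = 1/5 ⇒ exp(−k·Z) = 1/5 ⇒ Z = ln(5) / k
Z = 1.6094 / 0.603 = 2.669 km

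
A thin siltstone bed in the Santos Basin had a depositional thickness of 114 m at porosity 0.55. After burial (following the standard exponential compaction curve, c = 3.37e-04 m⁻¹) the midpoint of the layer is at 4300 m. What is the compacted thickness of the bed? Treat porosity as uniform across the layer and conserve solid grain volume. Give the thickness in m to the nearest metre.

Working in km (1 km = 1000 m; c in km⁻¹ = c in m⁻¹ × 1000):
Porosity at 4.3 km: n = 0.55·exp(−0.337×4.3) = 0.1291
Solid-volume conservation: h(1−n) = h₀(1−n₀) ⇒ h = h₀·(1−n₀)/(1−n)
h = 0.114 × (1 − 0.55)/(1 − 0.1291) = 0.114 × 0.5167 = 0.0589 km

59 m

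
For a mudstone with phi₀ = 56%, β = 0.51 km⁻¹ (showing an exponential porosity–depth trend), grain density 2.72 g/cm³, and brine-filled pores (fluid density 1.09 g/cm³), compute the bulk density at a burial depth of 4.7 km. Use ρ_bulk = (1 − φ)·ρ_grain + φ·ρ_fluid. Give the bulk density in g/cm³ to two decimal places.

Porosity at depth: phi = 0.56·exp(−0.51×4.7) = 0.56×0.0910 = 0.0510
Bulk density: ρ_b = (1−phi)ρ_g + phi·ρ_f = 0.9490×2.72 + 0.0510×1.09
       = 2.581 + 0.056 = 2.637 g/cm³

2.64 g/cm³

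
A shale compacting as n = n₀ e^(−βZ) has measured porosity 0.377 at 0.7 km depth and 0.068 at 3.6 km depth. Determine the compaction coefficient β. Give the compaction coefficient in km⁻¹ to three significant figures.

0.591 km⁻¹

Athy: n(Z) = n₀ e^(−βZ) ⇒ n₁/n₂ = e^{β(Z₂−Z₁)} ⇒ β = ln(n₁/n₂)/(Z₂−Z₁)
β = ln(0.377/0.068) / (3.6 − 0.7) = ln(5.544) / 2.9 = 1.7127 / 2.9 = 0.5906 km⁻¹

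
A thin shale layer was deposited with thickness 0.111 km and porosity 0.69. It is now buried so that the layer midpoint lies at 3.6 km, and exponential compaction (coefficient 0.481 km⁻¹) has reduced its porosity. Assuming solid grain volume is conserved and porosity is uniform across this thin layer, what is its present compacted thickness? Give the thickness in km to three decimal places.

0.039 km

Porosity at 3.6 km: phi = 0.69·exp(−0.481×3.6) = 0.1221
Solid-volume conservation: h(1−phi) = h₀(1−phi₀) ⇒ h = h₀·(1−phi₀)/(1−phi)
h = 0.111 × (1 − 0.69)/(1 − 0.1221) = 0.111 × 0.3531 = 0.0392 km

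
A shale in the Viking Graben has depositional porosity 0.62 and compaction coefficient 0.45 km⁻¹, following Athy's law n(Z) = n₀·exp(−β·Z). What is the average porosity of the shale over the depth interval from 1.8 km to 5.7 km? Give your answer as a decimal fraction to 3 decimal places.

0.130

⟨n⟩ = (1/(Z₂−Z₁)) ∫ n₀ e^(−βZ) dZ = n₀·(e^(−β·Z₁) − e^(−β·Z₂)) / (β·(Z₂−Z₁))
e^(−0.45×1.8) = 0.4449; e^(−0.45×5.7) = 0.0769
⟨n⟩ = 0.62 × (0.4449 − 0.0769) / (0.45 × 3.9) = 0.62 × 0.2097 = 0.1300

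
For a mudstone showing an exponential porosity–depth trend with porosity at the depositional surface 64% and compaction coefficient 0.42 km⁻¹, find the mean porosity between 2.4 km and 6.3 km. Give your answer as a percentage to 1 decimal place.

11.5%

⟨phi⟩ = (1/(z₂−z₁)) ∫ phi₀ e^(−kz) dz = phi₀·(e^(−k·z₁) − e^(−k·z₂)) / (k·(z₂−z₁))
e^(−0.42×2.4) = 0.3649; e^(−0.42×6.3) = 0.0709
⟨phi⟩ = 0.64 × (0.3649 − 0.0709) / (0.42 × 3.9) = 0.64 × 0.1795 = 0.1149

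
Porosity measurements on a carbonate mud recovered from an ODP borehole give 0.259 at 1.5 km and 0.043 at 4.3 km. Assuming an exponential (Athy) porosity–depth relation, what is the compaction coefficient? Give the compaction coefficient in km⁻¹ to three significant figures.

0.641 km⁻¹

Athy: phi(d) = phi₀ e^(−βd) ⇒ phi₁/phi₂ = e^{β(d₂−d₁)} ⇒ β = ln(phi₁/phi₂)/(d₂−d₁)
β = ln(0.259/0.043) / (4.3 − 1.5) = ln(6.023) / 2.8 = 1.7956 / 2.8 = 0.6413 km⁻¹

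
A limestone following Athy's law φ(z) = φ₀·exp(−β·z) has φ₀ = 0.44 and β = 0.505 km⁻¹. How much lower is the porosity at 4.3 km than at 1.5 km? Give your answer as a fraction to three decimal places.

φ(1.5) = 0.44·e^(−0.505×1.5) = 0.2063
φ(4.3) = 0.44·e^(−0.505×4.3) = 0.0502
Δφ = 0.2063 − 0.0502 = 0.1561

0.156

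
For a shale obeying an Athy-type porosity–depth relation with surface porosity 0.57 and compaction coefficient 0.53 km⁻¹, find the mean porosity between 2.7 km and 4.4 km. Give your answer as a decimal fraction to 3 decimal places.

⟨n⟩ = (1/(d₂−d₁)) ∫ n₀ e^(−cd) dd = n₀·(e^(−c·d₁) − e^(−c·d₂)) / (c·(d₂−d₁))
e^(−0.53×2.7) = 0.2391; e^(−0.53×4.4) = 0.0971
⟨n⟩ = 0.57 × (0.2391 − 0.0971) / (0.53 × 1.7) = 0.57 × 0.1576 = 0.0898

0.090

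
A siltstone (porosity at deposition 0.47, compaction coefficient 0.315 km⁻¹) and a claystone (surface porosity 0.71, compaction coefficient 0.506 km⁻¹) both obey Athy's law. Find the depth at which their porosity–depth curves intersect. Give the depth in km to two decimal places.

Set n₀ₐ e^(−kₐz) = n₀ᵦ e^(−kᵦz) ⇒ ln(n₀ₐ/n₀ᵦ) = (kₐ − kᵦ)·z
z = ln(0.47/0.71) / (0.315 − 0.506) = -0.4125 / -0.191 = 2.160 km

2.16 km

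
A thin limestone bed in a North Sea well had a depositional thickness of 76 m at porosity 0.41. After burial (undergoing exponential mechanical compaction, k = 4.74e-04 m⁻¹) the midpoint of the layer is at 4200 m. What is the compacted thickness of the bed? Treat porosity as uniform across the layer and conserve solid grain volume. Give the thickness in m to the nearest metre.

Working in km (1 km = 1000 m; k in km⁻¹ = k in m⁻¹ × 1000):
Porosity at 4.2 km: n = 0.41·exp(−0.474×4.2) = 0.0560
Solid-volume conservation: h(1−n) = h₀(1−n₀) ⇒ h = h₀·(1−n₀)/(1−n)
h = 0.076 × (1 − 0.41)/(1 − 0.0560) = 0.076 × 0.6250 = 0.0475 km

48 m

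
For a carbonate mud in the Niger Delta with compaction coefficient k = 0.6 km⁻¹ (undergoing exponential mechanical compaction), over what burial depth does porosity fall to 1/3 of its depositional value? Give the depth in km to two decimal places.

1.83 km

phi/phi₀ = 1/3 ⇒ exp(−k·Z) = 1/3 ⇒ Z = ln(3) / k
Z = 1.0986 / 0.6 = 1.831 km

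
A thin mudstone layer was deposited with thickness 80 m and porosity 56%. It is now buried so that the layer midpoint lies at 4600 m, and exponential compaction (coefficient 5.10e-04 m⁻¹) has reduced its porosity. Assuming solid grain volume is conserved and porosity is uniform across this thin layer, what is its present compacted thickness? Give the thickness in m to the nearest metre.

Working in km (1 km = 1000 m; β in km⁻¹ = β in m⁻¹ × 1000):
Porosity at 4.6 km: phi = 0.56·exp(−0.51×4.6) = 0.0536
Solid-volume conservation: h(1−phi) = h₀(1−phi₀) ⇒ h = h₀·(1−phi₀)/(1−phi)
h = 0.08 × (1 − 0.56)/(1 − 0.0536) = 0.08 × 0.4649 = 0.0372 km

37 m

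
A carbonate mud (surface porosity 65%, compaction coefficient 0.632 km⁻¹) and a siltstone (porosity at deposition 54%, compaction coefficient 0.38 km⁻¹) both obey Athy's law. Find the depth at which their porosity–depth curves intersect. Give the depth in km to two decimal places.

0.74 km

Set φ₀ₐ e^(−kₐz) = φ₀ᵦ e^(−kᵦz) ⇒ ln(φ₀ₐ/φ₀ᵦ) = (kₐ − kᵦ)·z
z = ln(0.65/0.54) / (0.632 − 0.38) = 0.1854 / 0.252 = 0.736 km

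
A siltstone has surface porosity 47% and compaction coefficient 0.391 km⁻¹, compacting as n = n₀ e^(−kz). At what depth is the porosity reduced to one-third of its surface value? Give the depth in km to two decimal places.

n/n₀ = 1/3 ⇒ exp(−k·z) = 1/3 ⇒ z = ln(3) / k
z = 1.0986 / 0.391 = 2.810 km

2.81 km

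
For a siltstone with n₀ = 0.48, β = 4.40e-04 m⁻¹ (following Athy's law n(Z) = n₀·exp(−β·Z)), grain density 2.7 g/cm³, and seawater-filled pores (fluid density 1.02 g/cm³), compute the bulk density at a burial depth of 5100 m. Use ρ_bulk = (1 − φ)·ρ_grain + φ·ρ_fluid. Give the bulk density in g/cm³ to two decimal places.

2.61 g/cm³

Working in km (1 km = 1000 m; β in km⁻¹ = β in m⁻¹ × 1000):
Porosity at depth: n = 0.48·exp(−0.44×5.1) = 0.48×0.1060 = 0.0509
Bulk density: ρ_b = (1−n)ρ_g + n·ρ_f = 0.9491×2.7 + 0.0509×1.02
       = 2.563 + 0.052 = 2.614 g/cm³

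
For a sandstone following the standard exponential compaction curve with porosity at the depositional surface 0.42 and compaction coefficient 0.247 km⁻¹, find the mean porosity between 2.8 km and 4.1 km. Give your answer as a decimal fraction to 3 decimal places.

⟨n⟩ = (1/(d₂−d₁)) ∫ n₀ e^(−kd) dd = n₀·(e^(−k·d₁) − e^(−k·d₂)) / (k·(d₂−d₁))
e^(−0.247×2.8) = 0.5008; e^(−0.247×4.1) = 0.3632
⟨n⟩ = 0.42 × (0.5008 − 0.3632) / (0.247 × 1.3) = 0.42 × 0.4283 = 0.1799

0.180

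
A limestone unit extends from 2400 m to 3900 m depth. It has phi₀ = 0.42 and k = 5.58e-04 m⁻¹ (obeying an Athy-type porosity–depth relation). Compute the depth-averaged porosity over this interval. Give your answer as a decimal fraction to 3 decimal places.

Working in km (1 km = 1000 m; k in km⁻¹ = k in m⁻¹ × 1000):
⟨phi⟩ = (1/(z₂−z₁)) ∫ phi₀ e^(−kz) dz = phi₀·(e^(−k·z₁) − e^(−k·z₂)) / (k·(z₂−z₁))
e^(−0.558×2.4) = 0.2621; e^(−0.558×3.9) = 0.1135
⟨phi⟩ = 0.42 × (0.2621 − 0.1135) / (0.558 × 1.5) = 0.42 × 0.1775 = 0.0746

0.075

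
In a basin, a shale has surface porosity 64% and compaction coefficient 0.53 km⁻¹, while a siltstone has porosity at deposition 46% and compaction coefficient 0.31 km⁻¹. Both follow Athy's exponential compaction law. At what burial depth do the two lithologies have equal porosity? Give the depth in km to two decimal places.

Set φ₀ₐ e^(−cₐZ) = φ₀ᵦ e^(−cᵦZ) ⇒ ln(φ₀ₐ/φ₀ᵦ) = (cₐ − cᵦ)·Z
Z = ln(0.64/0.46) / (0.53 − 0.31) = 0.3302 / 0.22 = 1.501 km

1.50 km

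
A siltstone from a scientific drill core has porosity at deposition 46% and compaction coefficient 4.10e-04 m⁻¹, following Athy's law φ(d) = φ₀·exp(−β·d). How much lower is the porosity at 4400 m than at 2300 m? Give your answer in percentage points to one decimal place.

Working in km (1 km = 1000 m; β in km⁻¹ = β in m⁻¹ × 1000):
φ(2.3) = 0.46·e^(−0.41×2.3) = 0.1792
φ(4.4) = 0.46·e^(−0.41×4.4) = 0.0757
Δφ = 0.1792 − 0.0757 = 0.1034

10.3 percentage points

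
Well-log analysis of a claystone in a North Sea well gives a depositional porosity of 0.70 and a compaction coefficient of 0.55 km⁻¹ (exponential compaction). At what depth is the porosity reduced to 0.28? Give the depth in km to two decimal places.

Invert Athy's law: d = ln(phi₀/phi) / k
d = ln(0.7/0.28) / 0.55 = ln(2.5) / 0.55 = 0.9163 / 0.55 = 1.666 km

1.67 km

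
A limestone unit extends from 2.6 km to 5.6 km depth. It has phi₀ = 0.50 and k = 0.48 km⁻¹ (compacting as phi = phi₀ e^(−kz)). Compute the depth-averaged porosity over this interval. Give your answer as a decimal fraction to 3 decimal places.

0.076

⟨phi⟩ = (1/(z₂−z₁)) ∫ phi₀ e^(−kz) dz = phi₀·(e^(−k·z₁) − e^(−k·z₂)) / (k·(z₂−z₁))
e^(−0.48×2.6) = 0.2871; e^(−0.48×5.6) = 0.0680
⟨phi⟩ = 0.5 × (0.2871 − 0.0680) / (0.48 × 3) = 0.5 × 0.1521 = 0.0761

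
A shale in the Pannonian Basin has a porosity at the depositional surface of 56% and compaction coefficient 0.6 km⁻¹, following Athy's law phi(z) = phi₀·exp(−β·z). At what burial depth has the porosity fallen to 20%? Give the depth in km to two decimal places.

1.72 km

Invert Athy's law: z = ln(phi₀/phi) / β
z = ln(0.56/0.2) / 0.6 = ln(2.8) / 0.6 = 1.0296 / 0.6 = 1.716 km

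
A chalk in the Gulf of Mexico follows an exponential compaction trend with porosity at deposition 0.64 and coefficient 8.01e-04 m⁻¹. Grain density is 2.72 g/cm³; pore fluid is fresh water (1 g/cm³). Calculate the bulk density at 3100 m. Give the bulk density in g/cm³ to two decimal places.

Working in km (1 km = 1000 m; c in km⁻¹ = c in m⁻¹ × 1000):
Porosity at depth: n = 0.64·exp(−0.801×3.1) = 0.64×0.0835 = 0.0534
Bulk density: ρ_b = (1−n)ρ_g + n·ρ_f = 0.9466×2.72 + 0.0534×1
       = 2.575 + 0.053 = 2.628 g/cm³

2.63 g/cm³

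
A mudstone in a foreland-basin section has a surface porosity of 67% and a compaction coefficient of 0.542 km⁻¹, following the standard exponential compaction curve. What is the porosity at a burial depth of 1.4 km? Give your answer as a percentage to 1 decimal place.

phi = phi₀·exp(−β·d) = 0.67 × exp(−0.542 × 1.4) = 0.67 × exp(−0.7588)
  = 0.67 × 0.4682 = 0.3137

31.4%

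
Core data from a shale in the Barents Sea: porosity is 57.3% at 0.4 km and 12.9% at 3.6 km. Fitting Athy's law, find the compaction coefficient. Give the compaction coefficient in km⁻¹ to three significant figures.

0.466 km⁻¹

Athy: n(z) = n₀ e^(−βz) ⇒ n₁/n₂ = e^{β(z₂−z₁)} ⇒ β = ln(n₁/n₂)/(z₂−z₁)
β = ln(0.573/0.129) / (3.6 − 0.4) = ln(4.442) / 3.2 = 1.4911 / 3.2 = 0.466 km⁻¹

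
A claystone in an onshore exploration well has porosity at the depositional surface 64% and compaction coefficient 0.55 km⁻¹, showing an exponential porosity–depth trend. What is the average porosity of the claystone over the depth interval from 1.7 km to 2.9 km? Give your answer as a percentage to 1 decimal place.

⟨n⟩ = (1/(d₂−d₁)) ∫ n₀ e^(−kd) dd = n₀·(e^(−k·d₁) − e^(−k·d₂)) / (k·(d₂−d₁))
e^(−0.55×1.7) = 0.3926; e^(−0.55×2.9) = 0.2029
⟨n⟩ = 0.64 × (0.3926 − 0.2029) / (0.55 × 1.2) = 0.64 × 0.2874 = 0.1839

18.4%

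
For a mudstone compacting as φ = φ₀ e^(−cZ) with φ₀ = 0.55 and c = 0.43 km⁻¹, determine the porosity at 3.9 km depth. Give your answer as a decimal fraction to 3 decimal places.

φ = φ₀·exp(−c·Z) = 0.55 × exp(−0.43 × 3.9) = 0.55 × exp(−1.677)
  = 0.55 × 0.1869 = 0.1028

0.103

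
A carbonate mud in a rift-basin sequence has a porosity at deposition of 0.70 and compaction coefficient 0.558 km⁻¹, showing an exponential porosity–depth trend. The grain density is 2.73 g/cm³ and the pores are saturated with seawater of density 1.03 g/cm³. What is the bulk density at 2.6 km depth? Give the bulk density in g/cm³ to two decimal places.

Porosity at depth: φ = 0.7·exp(−0.558×2.6) = 0.7×0.2344 = 0.1641
Bulk density: ρ_b = (1−φ)ρ_g + φ·ρ_f = 0.8359×2.73 + 0.1641×1.03
       = 2.282 + 0.169 = 2.451 g/cm³

2.45 g/cm³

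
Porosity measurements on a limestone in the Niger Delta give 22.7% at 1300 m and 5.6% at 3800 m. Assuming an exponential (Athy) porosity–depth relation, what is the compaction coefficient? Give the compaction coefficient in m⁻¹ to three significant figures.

0.000560 m⁻¹

Working in km (1 km = 1000 m; k in km⁻¹ = k in m⁻¹ × 1000):
Athy: n(d) = n₀ e^(−kd) ⇒ n₁/n₂ = e^{k(d₂−d₁)} ⇒ k = ln(n₁/n₂)/(d₂−d₁)
k = ln(0.227/0.056) / (3.8 − 1.3) = ln(4.054) / 2.5 = 1.3996 / 2.5 = 0.5598 km⁻¹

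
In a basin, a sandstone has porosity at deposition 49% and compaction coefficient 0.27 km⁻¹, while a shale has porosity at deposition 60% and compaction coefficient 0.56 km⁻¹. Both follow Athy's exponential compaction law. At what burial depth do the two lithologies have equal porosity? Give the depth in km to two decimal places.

Set phi₀ₐ e^(−kₐd) = phi₀ᵦ e^(−kᵦd) ⇒ ln(phi₀ₐ/phi₀ᵦ) = (kₐ − kᵦ)·d
d = ln(0.49/0.6) / (0.27 − 0.56) = -0.2025 / -0.29 = 0.698 km

0.70 km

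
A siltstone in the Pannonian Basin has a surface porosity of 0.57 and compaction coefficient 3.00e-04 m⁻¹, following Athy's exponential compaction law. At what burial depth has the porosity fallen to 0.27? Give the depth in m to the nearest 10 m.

2490 m

Working in km (1 km = 1000 m; c in km⁻¹ = c in m⁻¹ × 1000):
Invert Athy's law: d = ln(φ₀/φ) / c
d = ln(0.57/0.27) / 0.3 = ln(2.111) / 0.3 = 0.7472 / 0.3 = 2.491 km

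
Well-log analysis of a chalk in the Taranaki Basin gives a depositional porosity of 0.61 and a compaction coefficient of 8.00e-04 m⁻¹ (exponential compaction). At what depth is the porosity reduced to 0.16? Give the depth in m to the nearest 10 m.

1670 m

Working in km (1 km = 1000 m; c in km⁻¹ = c in m⁻¹ × 1000):
Invert Athy's law: d = ln(n₀/n) / c
d = ln(0.61/0.16) / 0.8 = ln(3.812) / 0.8 = 1.3383 / 0.8 = 1.673 km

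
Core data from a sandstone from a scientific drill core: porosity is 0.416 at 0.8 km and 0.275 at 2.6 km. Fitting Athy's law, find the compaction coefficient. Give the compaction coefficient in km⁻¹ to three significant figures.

0.230 km⁻¹

Athy: phi(d) = phi₀ e^(−kd) ⇒ phi₁/phi₂ = e^{k(d₂−d₁)} ⇒ k = ln(phi₁/phi₂)/(d₂−d₁)
k = ln(0.416/0.275) / (2.6 − 0.8) = ln(1.513) / 1.8 = 0.4139 / 1.8 = 0.23 km⁻¹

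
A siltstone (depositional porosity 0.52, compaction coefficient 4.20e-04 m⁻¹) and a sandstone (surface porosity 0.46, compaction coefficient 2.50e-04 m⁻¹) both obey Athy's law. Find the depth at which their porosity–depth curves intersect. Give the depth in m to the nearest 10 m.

Working in km (1 km = 1000 m; c in km⁻¹ = c in m⁻¹ × 1000):
Set φ₀ₐ e^(−cₐZ) = φ₀ᵦ e^(−cᵦZ) ⇒ ln(φ₀ₐ/φ₀ᵦ) = (cₐ − cᵦ)·Z
Z = ln(0.52/0.46) / (0.42 − 0.25) = 0.1226 / 0.17 = 0.721 km

720 m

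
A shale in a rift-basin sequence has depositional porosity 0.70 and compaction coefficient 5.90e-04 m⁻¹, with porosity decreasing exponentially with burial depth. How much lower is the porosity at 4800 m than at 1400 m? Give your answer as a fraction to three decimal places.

0.265

Working in km (1 km = 1000 m; k in km⁻¹ = k in m⁻¹ × 1000):
n(1.4) = 0.7·e^(−0.59×1.4) = 0.3065
n(4.8) = 0.7·e^(−0.59×4.8) = 0.0412
Δn = 0.3065 − 0.0412 = 0.2652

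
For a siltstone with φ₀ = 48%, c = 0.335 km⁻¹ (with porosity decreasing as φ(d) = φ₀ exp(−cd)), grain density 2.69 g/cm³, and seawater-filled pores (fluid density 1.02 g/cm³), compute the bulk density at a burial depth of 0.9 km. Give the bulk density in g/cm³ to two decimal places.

Porosity at depth: φ = 0.48·exp(−0.335×0.9) = 0.48×0.7397 = 0.3551
Bulk density: ρ_b = (1−φ)ρ_g + φ·ρ_f = 0.6449×2.69 + 0.3551×1.02
       = 1.735 + 0.362 = 2.097 g/cm³

2.10 g/cm³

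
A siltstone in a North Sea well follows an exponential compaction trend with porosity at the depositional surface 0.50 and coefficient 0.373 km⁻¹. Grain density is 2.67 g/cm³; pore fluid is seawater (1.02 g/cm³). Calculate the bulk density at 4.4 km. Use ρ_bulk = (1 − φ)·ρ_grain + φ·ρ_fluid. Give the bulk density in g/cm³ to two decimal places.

2.51 g/cm³

Porosity at depth: φ = 0.5·exp(−0.373×4.4) = 0.5×0.1937 = 0.0969
Bulk density: ρ_b = (1−φ)ρ_g + φ·ρ_f = 0.9031×2.67 + 0.0969×1.02
       = 2.411 + 0.099 = 2.510 g/cm³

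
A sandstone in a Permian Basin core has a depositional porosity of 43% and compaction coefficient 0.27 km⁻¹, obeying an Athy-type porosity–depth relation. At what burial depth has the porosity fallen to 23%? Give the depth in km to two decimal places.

Invert Athy's law: d = ln(n₀/n) / β
d = ln(0.43/0.23) / 0.27 = ln(1.87) / 0.27 = 0.6257 / 0.27 = 2.317 km

2.32 km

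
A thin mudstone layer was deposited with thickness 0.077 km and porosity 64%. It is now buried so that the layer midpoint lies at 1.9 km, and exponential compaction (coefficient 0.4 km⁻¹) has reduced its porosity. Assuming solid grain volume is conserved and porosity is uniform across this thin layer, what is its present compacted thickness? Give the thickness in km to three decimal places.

0.040 km

Porosity at 1.9 km: φ = 0.64·exp(−0.4×1.9) = 0.2993
Solid-volume conservation: h(1−φ) = h₀(1−φ₀) ⇒ h = h₀·(1−φ₀)/(1−φ)
h = 0.077 × (1 − 0.64)/(1 − 0.2993) = 0.077 × 0.5138 = 0.0396 km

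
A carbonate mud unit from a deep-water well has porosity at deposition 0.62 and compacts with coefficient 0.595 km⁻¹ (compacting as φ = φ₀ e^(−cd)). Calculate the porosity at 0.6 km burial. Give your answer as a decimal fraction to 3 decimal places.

0.434

φ = φ₀·exp(−c·d) = 0.62 × exp(−0.595 × 0.6) = 0.62 × exp(−0.357)
  = 0.62 × 0.6998 = 0.4339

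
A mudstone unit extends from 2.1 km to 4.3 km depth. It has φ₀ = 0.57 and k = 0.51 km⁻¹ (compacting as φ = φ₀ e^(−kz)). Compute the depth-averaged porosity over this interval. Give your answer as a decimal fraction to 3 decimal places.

0.117

⟨φ⟩ = (1/(z₂−z₁)) ∫ φ₀ e^(−kz) dz = φ₀·(e^(−k·z₁) − e^(−k·z₂)) / (k·(z₂−z₁))
e^(−0.51×2.1) = 0.3427; e^(−0.51×4.3) = 0.1116
⟨φ⟩ = 0.57 × (0.3427 − 0.1116) / (0.51 × 2.2) = 0.57 × 0.2060 = 0.1174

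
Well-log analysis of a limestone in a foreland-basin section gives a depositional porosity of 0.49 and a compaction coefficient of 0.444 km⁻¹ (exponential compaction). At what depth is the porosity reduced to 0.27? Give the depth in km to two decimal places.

1.34 km

Invert Athy's law: d = ln(φ₀/φ) / β
d = ln(0.49/0.27) / 0.444 = ln(1.815) / 0.444 = 0.5960 / 0.444 = 1.342 km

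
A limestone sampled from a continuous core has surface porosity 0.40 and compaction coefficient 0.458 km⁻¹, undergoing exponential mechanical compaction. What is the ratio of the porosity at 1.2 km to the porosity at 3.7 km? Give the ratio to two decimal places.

n(Z₁)/n(Z₂) = e^(−k·Z₁)/e^(−k·Z₂) = e^{k(Z₂−Z₁)}
= exp(0.458 × 2.5) = exp(1.145) = 3.1424

3.14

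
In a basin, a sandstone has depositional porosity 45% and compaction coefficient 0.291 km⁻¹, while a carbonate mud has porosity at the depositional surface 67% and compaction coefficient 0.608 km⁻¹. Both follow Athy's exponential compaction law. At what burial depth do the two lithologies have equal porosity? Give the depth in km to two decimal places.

1.26 km

Set phi₀ₐ e^(−cₐZ) = phi₀ᵦ e^(−cᵦZ) ⇒ ln(phi₀ₐ/phi₀ᵦ) = (cₐ − cᵦ)·Z
Z = ln(0.45/0.67) / (0.291 − 0.608) = -0.3980 / -0.317 = 1.256 km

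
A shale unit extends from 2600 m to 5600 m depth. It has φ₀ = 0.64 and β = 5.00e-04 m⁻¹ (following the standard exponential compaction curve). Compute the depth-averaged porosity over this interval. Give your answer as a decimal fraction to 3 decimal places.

0.090

Working in km (1 km = 1000 m; β in km⁻¹ = β in m⁻¹ × 1000):
⟨φ⟩ = (1/(d₂−d₁)) ∫ φ₀ e^(−βd) dd = φ₀·(e^(−β·d₁) − e^(−β·d₂)) / (β·(d₂−d₁))
e^(−0.5×2.6) = 0.2725; e^(−0.5×5.6) = 0.0608
⟨φ⟩ = 0.64 × (0.2725 − 0.0608) / (0.5 × 3) = 0.64 × 0.1411 = 0.0903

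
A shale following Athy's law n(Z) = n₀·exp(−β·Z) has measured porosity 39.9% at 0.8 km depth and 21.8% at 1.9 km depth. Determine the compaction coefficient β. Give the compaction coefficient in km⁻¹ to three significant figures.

0.550 km⁻¹

Athy: n(Z) = n₀ e^(−βZ) ⇒ n₁/n₂ = e^{β(Z₂−Z₁)} ⇒ β = ln(n₁/n₂)/(Z₂−Z₁)
β = ln(0.399/0.218) / (1.9 − 0.8) = ln(1.83) / 1.1 = 0.6045 / 1.1 = 0.5495 km⁻¹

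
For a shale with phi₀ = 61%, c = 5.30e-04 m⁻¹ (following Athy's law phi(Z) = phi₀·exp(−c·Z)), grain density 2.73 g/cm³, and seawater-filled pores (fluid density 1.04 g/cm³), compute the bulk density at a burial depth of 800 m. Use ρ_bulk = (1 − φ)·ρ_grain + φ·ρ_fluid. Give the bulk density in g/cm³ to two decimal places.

2.06 g/cm³

Working in km (1 km = 1000 m; c in km⁻¹ = c in m⁻¹ × 1000):
Porosity at depth: phi = 0.61·exp(−0.53×0.8) = 0.61×0.6544 = 0.3992
Bulk density: ρ_b = (1−phi)ρ_g + phi·ρ_f = 0.6008×2.73 + 0.3992×1.04
       = 1.640 + 0.415 = 2.055 g/cm³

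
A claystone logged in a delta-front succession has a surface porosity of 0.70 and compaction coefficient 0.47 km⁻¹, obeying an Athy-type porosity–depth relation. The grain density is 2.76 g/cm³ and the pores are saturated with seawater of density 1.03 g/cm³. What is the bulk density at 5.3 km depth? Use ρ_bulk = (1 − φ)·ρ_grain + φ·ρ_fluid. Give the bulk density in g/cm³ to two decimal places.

Porosity at depth: n = 0.7·exp(−0.47×5.3) = 0.7×0.0828 = 0.0580
Bulk density: ρ_b = (1−n)ρ_g + n·ρ_f = 0.9420×2.76 + 0.0580×1.03
       = 2.600 + 0.060 = 2.660 g/cm³

2.66 g/cm³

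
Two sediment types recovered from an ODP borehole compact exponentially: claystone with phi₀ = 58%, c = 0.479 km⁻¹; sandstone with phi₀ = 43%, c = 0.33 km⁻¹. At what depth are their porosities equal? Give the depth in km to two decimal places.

Set phi₀ₐ e^(−cₐz) = phi₀ᵦ e^(−cᵦz) ⇒ ln(phi₀ₐ/phi₀ᵦ) = (cₐ − cᵦ)·z
z = ln(0.58/0.43) / (0.479 − 0.33) = 0.2992 / 0.149 = 2.008 km

2.01 km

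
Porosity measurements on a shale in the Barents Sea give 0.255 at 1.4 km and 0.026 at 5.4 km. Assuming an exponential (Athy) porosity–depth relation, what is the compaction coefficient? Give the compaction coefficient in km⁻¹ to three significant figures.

0.571 km⁻¹

Athy: n(Z) = n₀ e^(−cZ) ⇒ n₁/n₂ = e^{c(Z₂−Z₁)} ⇒ c = ln(n₁/n₂)/(Z₂−Z₁)
c = ln(0.255/0.026) / (5.4 − 1.4) = ln(9.808) / 4 = 2.2832 / 4 = 0.5708 km⁻¹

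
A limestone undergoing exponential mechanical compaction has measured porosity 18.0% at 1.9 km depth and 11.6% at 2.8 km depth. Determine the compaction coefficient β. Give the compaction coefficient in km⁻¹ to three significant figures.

Athy: φ(Z) = φ₀ e^(−βZ) ⇒ φ₁/φ₂ = e^{β(Z₂−Z₁)} ⇒ β = ln(φ₁/φ₂)/(Z₂−Z₁)
β = ln(0.18/0.116) / (2.8 − 1.9) = ln(1.552) / 0.9 = 0.4394 / 0.9 = 0.4882 km⁻¹

0.488 km⁻¹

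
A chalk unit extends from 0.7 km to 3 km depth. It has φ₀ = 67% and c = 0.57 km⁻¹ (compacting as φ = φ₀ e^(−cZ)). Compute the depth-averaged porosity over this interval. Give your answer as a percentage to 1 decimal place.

25.0%

⟨φ⟩ = (1/(Z₂−Z₁)) ∫ φ₀ e^(−cZ) dZ = φ₀·(e^(−c·Z₁) − e^(−c·Z₂)) / (c·(Z₂−Z₁))
e^(−0.57×0.7) = 0.6710; e^(−0.57×3) = 0.1809
⟨φ⟩ = 0.67 × (0.6710 − 0.1809) / (0.57 × 2.3) = 0.67 × 0.3739 = 0.2505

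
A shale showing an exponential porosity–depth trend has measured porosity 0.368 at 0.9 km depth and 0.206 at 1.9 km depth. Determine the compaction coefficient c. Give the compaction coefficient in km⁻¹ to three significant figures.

Athy: n(z) = n₀ e^(−cz) ⇒ n₁/n₂ = e^{c(z₂−z₁)} ⇒ c = ln(n₁/n₂)/(z₂−z₁)
c = ln(0.368/0.206) / (1.9 − 0.9) = ln(1.786) / 1 = 0.5802 / 1 = 0.5802 km⁻¹

0.580 km⁻¹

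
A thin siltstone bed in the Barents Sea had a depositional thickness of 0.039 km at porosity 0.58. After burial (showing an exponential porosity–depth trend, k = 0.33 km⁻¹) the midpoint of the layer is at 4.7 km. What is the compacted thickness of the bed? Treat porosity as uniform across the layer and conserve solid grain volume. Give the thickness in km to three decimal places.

Porosity at 4.7 km: n = 0.58·exp(−0.33×4.7) = 0.1230
Solid-volume conservation: h(1−n) = h₀(1−n₀) ⇒ h = h₀·(1−n₀)/(1−n)
h = 0.039 × (1 − 0.58)/(1 − 0.1230) = 0.039 × 0.4789 = 0.0187 km

0.019 km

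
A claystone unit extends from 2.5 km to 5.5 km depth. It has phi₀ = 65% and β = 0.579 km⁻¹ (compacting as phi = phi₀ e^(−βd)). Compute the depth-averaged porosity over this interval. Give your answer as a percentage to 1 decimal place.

⟨phi⟩ = (1/(d₂−d₁)) ∫ phi₀ e^(−βd) dd = phi₀·(e^(−β·d₁) − e^(−β·d₂)) / (β·(d₂−d₁))
e^(−0.579×2.5) = 0.2352; e^(−0.579×5.5) = 0.0414
⟨phi⟩ = 0.65 × (0.2352 − 0.0414) / (0.579 × 3) = 0.65 × 0.1115 = 0.0725

7.3%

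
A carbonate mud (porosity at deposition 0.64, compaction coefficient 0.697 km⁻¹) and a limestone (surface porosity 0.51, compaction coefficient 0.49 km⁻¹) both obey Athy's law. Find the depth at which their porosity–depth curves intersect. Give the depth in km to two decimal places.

1.10 km

Set n₀ₐ e^(−kₐZ) = n₀ᵦ e^(−kᵦZ) ⇒ ln(n₀ₐ/n₀ᵦ) = (kₐ − kᵦ)·Z
Z = ln(0.64/0.51) / (0.697 − 0.49) = 0.2271 / 0.207 = 1.097 km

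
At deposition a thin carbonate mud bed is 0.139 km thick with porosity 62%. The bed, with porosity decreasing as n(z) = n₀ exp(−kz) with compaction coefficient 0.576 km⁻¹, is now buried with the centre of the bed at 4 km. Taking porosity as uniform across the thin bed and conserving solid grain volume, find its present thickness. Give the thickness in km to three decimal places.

0.056 km

Porosity at 4 km: n = 0.62·exp(−0.576×4) = 0.0619
Solid-volume conservation: h(1−n) = h₀(1−n₀) ⇒ h = h₀·(1−n₀)/(1−n)
h = 0.139 × (1 − 0.62)/(1 − 0.0619) = 0.139 × 0.4051 = 0.0563 km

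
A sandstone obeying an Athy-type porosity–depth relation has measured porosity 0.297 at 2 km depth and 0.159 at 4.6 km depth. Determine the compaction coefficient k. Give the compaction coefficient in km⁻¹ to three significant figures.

0.240 km⁻¹

Athy: n(z) = n₀ e^(−kz) ⇒ n₁/n₂ = e^{k(z₂−z₁)} ⇒ k = ln(n₁/n₂)/(z₂−z₁)
k = ln(0.297/0.159) / (4.6 − 2) = ln(1.868) / 2.6 = 0.6248 / 2.6 = 0.2403 km⁻¹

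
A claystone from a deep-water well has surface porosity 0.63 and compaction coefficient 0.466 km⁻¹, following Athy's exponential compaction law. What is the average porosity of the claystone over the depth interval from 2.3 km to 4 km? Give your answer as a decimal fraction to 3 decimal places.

0.149

⟨φ⟩ = (1/(z₂−z₁)) ∫ φ₀ e^(−βz) dz = φ₀·(e^(−β·z₁) − e^(−β·z₂)) / (β·(z₂−z₁))
e^(−0.466×2.3) = 0.3424; e^(−0.466×4) = 0.1551
⟨φ⟩ = 0.63 × (0.3424 − 0.1551) / (0.466 × 1.7) = 0.63 × 0.2365 = 0.1490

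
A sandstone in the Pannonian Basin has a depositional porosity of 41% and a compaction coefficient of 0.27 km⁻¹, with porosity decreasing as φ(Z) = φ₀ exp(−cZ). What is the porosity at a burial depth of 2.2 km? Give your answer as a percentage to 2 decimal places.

φ = φ₀·exp(−c·Z) = 0.41 × exp(−0.27 × 2.2) = 0.41 × exp(−0.594)
  = 0.41 × 0.5521 = 0.2264

22.64%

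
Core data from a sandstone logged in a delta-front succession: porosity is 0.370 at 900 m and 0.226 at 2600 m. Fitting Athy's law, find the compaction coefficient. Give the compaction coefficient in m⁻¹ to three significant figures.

0.000290 m⁻¹

Working in km (1 km = 1000 m; β in km⁻¹ = β in m⁻¹ × 1000):
Athy: n(Z) = n₀ e^(−βZ) ⇒ n₁/n₂ = e^{β(Z₂−Z₁)} ⇒ β = ln(n₁/n₂)/(Z₂−Z₁)
β = ln(0.37/0.226) / (2.6 − 0.9) = ln(1.637) / 1.7 = 0.4930 / 1.7 = 0.29 km⁻¹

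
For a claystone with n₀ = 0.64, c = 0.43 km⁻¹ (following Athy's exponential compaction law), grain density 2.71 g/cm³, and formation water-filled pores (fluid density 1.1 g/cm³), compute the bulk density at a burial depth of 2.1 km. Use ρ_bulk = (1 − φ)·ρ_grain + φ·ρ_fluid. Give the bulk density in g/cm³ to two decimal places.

Porosity at depth: n = 0.64·exp(−0.43×2.1) = 0.64×0.4054 = 0.2594
Bulk density: ρ_b = (1−n)ρ_g + n·ρ_f = 0.7406×2.71 + 0.2594×1.1
       = 2.007 + 0.285 = 2.292 g/cm³

2.29 g/cm³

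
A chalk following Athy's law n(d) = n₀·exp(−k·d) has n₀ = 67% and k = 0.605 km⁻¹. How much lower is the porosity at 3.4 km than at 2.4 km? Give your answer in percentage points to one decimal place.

7.1 percentage points

n(2.4) = 0.67·e^(−0.605×2.4) = 0.1568
n(3.4) = 0.67·e^(−0.605×3.4) = 0.0857
Δn = 0.1568 − 0.0857 = 0.0712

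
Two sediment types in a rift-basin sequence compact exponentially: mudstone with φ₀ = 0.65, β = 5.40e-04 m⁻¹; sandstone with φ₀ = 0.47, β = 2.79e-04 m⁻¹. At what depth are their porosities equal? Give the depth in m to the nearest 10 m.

Working in km (1 km = 1000 m; β in km⁻¹ = β in m⁻¹ × 1000):
Set φ₀ₐ e^(−βₐZ) = φ₀ᵦ e^(−βᵦZ) ⇒ ln(φ₀ₐ/φ₀ᵦ) = (βₐ − βᵦ)·Z
Z = ln(0.65/0.47) / (0.54 − 0.279) = 0.3242 / 0.261 = 1.242 km

1240 m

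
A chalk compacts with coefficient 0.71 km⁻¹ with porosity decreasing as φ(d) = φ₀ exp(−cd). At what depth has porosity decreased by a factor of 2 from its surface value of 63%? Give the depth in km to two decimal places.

0.98 km

φ/φ₀ = 1/2 ⇒ exp(−c·d) = 1/2 ⇒ d = ln(2) / c
d = 0.6931 / 0.71 = 0.976 km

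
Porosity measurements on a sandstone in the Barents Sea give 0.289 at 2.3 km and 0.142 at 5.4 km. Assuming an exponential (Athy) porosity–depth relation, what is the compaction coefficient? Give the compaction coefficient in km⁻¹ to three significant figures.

Athy: n(z) = n₀ e^(−cz) ⇒ n₁/n₂ = e^{c(z₂−z₁)} ⇒ c = ln(n₁/n₂)/(z₂−z₁)
c = ln(0.289/0.142) / (5.4 − 2.3) = ln(2.035) / 3.1 = 0.7106 / 3.1 = 0.2292 km⁻¹

0.229 km⁻¹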